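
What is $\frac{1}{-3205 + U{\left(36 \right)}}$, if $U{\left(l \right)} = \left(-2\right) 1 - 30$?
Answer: $- \frac{1}{3237} \approx -0.00030893$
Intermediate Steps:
$U{\left(l \right)} = -32$ ($U{\left(l \right)} = -2 - 30 = -32$)
$\frac{1}{-3205 + U{\left(36 \right)}} = \frac{1}{-3205 - 32} = \frac{1}{-3237} = - \frac{1}{3237}$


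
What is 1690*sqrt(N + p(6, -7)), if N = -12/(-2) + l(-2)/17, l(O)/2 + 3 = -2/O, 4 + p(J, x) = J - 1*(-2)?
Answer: 1690*sqrt(2822)/17 ≈ 5281.0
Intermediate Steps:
p(J, x) = -2 + J (p(J, x) = -4 + (J - 1*(-2)) = -4 + (J + 2) = -4 + (2 + J) = -2 + J)
l(O) = -6 - 4/O (l(O) = -6 + 2*(-2/O) = -6 - 4/O)
N = 98/17 (N = -12/(-2) + (-6 - 4/(-2))/17 = -12*(-1/2) + (-6 - 4*(-1/2))*(1/17) = 6 + (-6 + 2)*(1/17) = 6 - 4*1/17 = 6 - 4/17 = 98/17 ≈ 5.7647)
1690*sqrt(N + p(6, -7)) = 1690*sqrt(98/17 + (-2 + 6)) = 1690*sqrt(98/17 + 4) = 1690*sqrt(166/17) = 1690*(sqrt(2822)/17) = 1690*sqrt(2822)/17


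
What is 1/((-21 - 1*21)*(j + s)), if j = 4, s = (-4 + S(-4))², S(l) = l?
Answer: -1/2856 ≈ -0.00035014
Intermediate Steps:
s = 64 (s = (-4 - 4)² = (-8)² = 64)
1/((-21 - 1*21)*(j + s)) = 1/((-21 - 1*21)*(4 + 64)) = 1/((-21 - 21)*68) = 1/(-42*68) = 1/(-2856) = -1/2856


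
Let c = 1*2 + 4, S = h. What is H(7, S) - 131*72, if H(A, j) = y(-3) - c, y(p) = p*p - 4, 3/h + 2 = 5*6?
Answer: -9433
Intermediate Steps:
h = 3/28 (h = 3/(-2 + 5*6) = 3/(-2 + 30) = 3/28 ≈ 0.10714)
S = 3/28 ≈ 0.10714
c = 6 (c = 2 + 4 = 6)
y(p) = -4 + p² (y(p) = p² - 4 = -4 + p²)
H(A, j) = -1 (H(A, j) = (-4 + (-3)²) - 1*6 = (-4 + 9) - 6 = 5 - 6 = -1)
H(7, S) - 131*72 = -1 - 131*72 = -1 - 9432 = -9433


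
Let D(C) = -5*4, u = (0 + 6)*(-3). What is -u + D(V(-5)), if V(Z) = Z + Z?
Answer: -2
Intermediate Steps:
V(Z) = 2*Z
u = -18 (u = 6*(-3) = -18)
D(C) = -20
-u + D(V(-5)) = -1*(-18) - 20 = 18 - 20 = -2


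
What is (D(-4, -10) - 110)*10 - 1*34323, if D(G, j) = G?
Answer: -35463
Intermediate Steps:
(D(-4, -10) - 110)*10 - 1*34323 = (-4 - 110)*10 - 1*34323 = -114*10 - 34323 = -1140 - 34323 = -35463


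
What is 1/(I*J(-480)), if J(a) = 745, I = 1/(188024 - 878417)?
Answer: -690393/745 ≈ -926.70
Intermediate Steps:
I = -1/690393 (I = 1/(-690393) = -1/690393 ≈ -1.4485e-6)
1/(I*J(-480)) = 1/(-1/690393*745) = -690393*1/745 = -690393/745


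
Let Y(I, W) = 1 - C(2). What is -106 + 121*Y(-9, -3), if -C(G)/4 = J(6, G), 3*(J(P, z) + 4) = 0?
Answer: -1921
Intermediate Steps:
J(P, z) = -4 (J(P, z) = -4 + (⅓)*0 = -4 + 0 = -4)
C(G) = 16 (C(G) = -4*(-4) = 16)
Y(I, W) = -15 (Y(I, W) = 1 - 1*16 = 1 - 16 = -15)
-106 + 121*Y(-9, -3) = -106 + 121*(-15) = -106 - 1815 = -1921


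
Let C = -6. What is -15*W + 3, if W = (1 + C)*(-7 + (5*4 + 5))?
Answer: 1353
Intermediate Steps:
W = -90 (W = (1 - 6)*(-7 + (5*4 + 5)) = -5*(-7 + (20 + 5)) = -5*(-7 + 25) = -5*18 = -90)
-15*W + 3 = -15*(-90) + 3 = 1350 + 3 = 1353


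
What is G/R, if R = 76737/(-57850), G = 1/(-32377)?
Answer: 57850/2484513849 ≈ 2.3284e-5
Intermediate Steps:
G = -1/32377 ≈ -3.0886e-5
R = -76737/57850 (R = 76737*(-1/57850) = -76737/57850 ≈ -1.3265)
G/R = -1/(32377*(-76737/57850)) = -1/32377*(-57850/76737) = 57850/2484513849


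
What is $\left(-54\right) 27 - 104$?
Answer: $-1562$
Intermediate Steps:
$\left(-54\right) 27 - 104 = -1458 - 104 = -1562$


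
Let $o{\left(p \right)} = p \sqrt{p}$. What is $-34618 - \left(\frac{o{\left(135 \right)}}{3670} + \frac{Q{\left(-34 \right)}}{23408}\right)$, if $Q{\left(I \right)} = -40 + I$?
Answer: $- \frac{405169035}{11704} - \frac{81 \sqrt{15}}{734} \approx -34618.0$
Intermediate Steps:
$o{\left(p \right)} = p^{\frac{3}{2}}$
$-34618 - \left(\frac{o{\left(135 \right)}}{3670} + \frac{Q{\left(-34 \right)}}{23408}\right) = -34618 - \left(\frac{135^{\frac{3}{2}}}{3670} + \frac{-40 - 34}{23408}\right) = -34618 - \left(405 \sqrt{15} \cdot \frac{1}{3670} - \frac{37}{11704}\right) = -34618 - \left(\frac{81 \sqrt{15}}{734} - \frac{37}{11704}\right) = -34618 - \left(- \frac{37}{11704} + \frac{81 \sqrt{15}}{734}\right) = -34618 + \left(\frac{37}{11704} - \frac{81 \sqrt{15}}{734}\right) = - \frac{405169035}{11704} - \frac{81 \sqrt{15}}{734}$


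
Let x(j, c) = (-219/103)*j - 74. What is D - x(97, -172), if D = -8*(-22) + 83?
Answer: 55542/103 ≈ 539.24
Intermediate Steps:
D = 259 (D = 176 + 83 = 259)
x(j, c) = -74 - 219*j/103 (x(j, c) = (-219*1/103)*j - 74 = -219*j/103 - 74 = -74 - 219*j/103)
D - x(97, -172) = 259 - (-74 - 219/103*97) = 259 - (-74 - 21243/103) = 259 - 1*(-28865/103) = 259 + 28865/103 = 55542/103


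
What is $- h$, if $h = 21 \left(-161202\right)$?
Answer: $3385242$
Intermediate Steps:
$h = -3385242$
$- h = \left(-1\right) \left(-3385242\right) = 3385242$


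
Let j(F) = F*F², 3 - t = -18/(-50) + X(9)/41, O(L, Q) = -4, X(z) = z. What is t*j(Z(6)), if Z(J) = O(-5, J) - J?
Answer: -99240/41 ≈ -2420.5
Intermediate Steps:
Z(J) = -4 - J
t = 2481/1025 (t = 3 - (-18/(-50) + 9/41) = 3 - (-18*(-1/50) + 9*(1/41)) = 3 - (9/25 + 9/41) = 3 - 1*594/1025 = 3 - 594/1025 = 2481/1025 ≈ 2.4205)
j(F) = F³
t*j(Z(6)) = 2481*(-4 - 1*6)³/1025 = 2481*(-4 - 6)³/1025 = (2481/1025)*(-10)³ = (2481/1025)*(-1000) = -99240/41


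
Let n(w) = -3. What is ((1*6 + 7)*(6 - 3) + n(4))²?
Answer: 1296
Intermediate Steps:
((1*6 + 7)*(6 - 3) + n(4))² = ((1*6 + 7)*(6 - 3) - 3)² = ((6 + 7)*3 - 3)² = (13*3 - 3)² = (39 - 3)² = 36² = 1296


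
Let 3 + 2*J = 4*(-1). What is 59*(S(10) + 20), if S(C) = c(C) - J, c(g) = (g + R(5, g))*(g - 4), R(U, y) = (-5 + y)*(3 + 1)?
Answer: 24013/2 ≈ 12007.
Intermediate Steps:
R(U, y) = -20 + 4*y (R(U, y) = (-5 + y)*4 = -20 + 4*y)
c(g) = (-20 + 5*g)*(-4 + g) (c(g) = (g + (-20 + 4*g))*(g - 4) = (-20 + 5*g)*(-4 + g))
J = -7/2 (J = -3/2 + (4*(-1))/2 = -3/2 + (½)*(-4) = -3/2 - 2 = -7/2 ≈ -3.5000)
S(C) = 167/2 - 40*C + 5*C² (S(C) = (80 - 40*C + 5*C²) - 1*(-7/2) = (80 - 40*C + 5*C²) + 7/2 = 167/2 - 40*C + 5*C²)
59*(S(10) + 20) = 59*((167/2 - 40*10 + 5*10²) + 20) = 59*((167/2 - 400 + 5*100) + 20) = 59*((167/2 - 400 + 500) + 20) = 59*(367/2 + 20) = 59*(407/2) = 24013/2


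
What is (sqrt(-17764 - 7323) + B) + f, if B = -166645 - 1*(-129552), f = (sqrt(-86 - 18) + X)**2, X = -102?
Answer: -26793 + I*sqrt(25087) - 408*I*sqrt(26) ≈ -26793.0 - 1922.0*I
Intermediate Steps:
f = (-102 + 2*I*sqrt(26))**2 (f = (sqrt(-86 - 18) - 102)**2 = (sqrt(-104) - 102)**2 = (2*I*sqrt(26) - 102)**2 = (-102 + 2*I*sqrt(26))**2 ≈ 10300.0 - 2080.4*I)
B = -37093 (B = -166645 + 129552 = -37093)
(sqrt(-17764 - 7323) + B) + f = (sqrt(-17764 - 7323) - 37093) + (10300 - 408*I*sqrt(26)) = (sqrt(-25087) - 37093) + (10300 - 408*I*sqrt(26)) = (I*sqrt(25087) - 37093) + (10300 - 408*I*sqrt(26)) = (-37093 + I*sqrt(25087)) + (10300 - 408*I*sqrt(26)) = -26793 + I*sqrt(25087) - 408*I*sqrt(26)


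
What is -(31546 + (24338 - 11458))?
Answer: -44426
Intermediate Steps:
-(31546 + (24338 - 11458)) = -(31546 + 12880) = -1*44426 = -44426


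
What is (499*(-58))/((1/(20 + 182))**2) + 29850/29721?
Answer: -11699665378826/9907 ≈ -1.1809e+9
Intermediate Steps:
(499*(-58))/((1/(20 + 182))**2) + 29850/29721 = -28942/((1/202)**2) + 29850*(1/29721) = -28942/((1/202)**2) + 9950/9907 = -28942/1/40804 + 9950/9907 = -28942*40804 + 9950/9907 = -1180949368 + 9950/9907 = -11699665378826/9907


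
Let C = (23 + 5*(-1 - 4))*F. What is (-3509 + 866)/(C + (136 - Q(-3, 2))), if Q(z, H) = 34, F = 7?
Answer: -2643/88 ≈ -30.034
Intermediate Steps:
C = -14 (C = (23 + 5*(-1 - 4))*7 = (23 + 5*(-5))*7 = (23 - 25)*7 = -2*7 = -14)
(-3509 + 866)/(C + (136 - Q(-3, 2))) = (-3509 + 866)/(-14 + (136 - 1*34)) = -2643/(-14 + (136 - 34)) = -2643/(-14 + 102) = -2643/88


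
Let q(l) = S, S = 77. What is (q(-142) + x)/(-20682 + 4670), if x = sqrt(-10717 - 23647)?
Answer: -77/16012 - 11*I*sqrt(71)/8006 ≈ -0.0048089 - 0.011577*I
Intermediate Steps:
q(l) = 77
x = 22*I*sqrt(71) (x = sqrt(-34364) = 22*I*sqrt(71) ≈ 185.38*I)
(q(-142) + x)/(-20682 + 4670) = (77 + 22*I*sqrt(71))/(-20682 + 4670) = (77 + 22*I*sqrt(71))/(-16012) = (77 + 22*I*sqrt(71))*(-1/16012) = -77/16012 - 11*I*sqrt(71)/8006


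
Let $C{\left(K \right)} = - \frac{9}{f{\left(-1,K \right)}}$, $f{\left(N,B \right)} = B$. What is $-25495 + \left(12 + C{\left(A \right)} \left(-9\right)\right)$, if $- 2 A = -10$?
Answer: $- \frac{127334}{5} \approx -25467.0$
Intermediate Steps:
$A = 5$ ($A = \left(- \frac{1}{2}\right) \left(-10\right) = 5$)
$C{\left(K \right)} = - \frac{9}{K}$
$-25495 + \left(12 + C{\left(A \right)} \left(-9\right)\right) = -25495 + \left(12 + - \frac{9}{5} \left(-9\right)\right) = -25495 + \left(12 + \left(-9\right) \frac{1}{5} \left(-9\right)\right) = -25495 + \left(12 - - \frac{81}{5}\right) = -25495 + \left(12 + \frac{81}{5}\right) = -25495 + \frac{141}{5} = - \frac{127334}{5}$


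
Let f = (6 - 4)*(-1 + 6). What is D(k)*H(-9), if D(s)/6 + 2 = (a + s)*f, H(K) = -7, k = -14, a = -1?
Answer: 6384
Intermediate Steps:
f = 10 (f = 2*5 = 10)
D(s) = -72 + 60*s (D(s) = -12 + 6*((-1 + s)*10) = -12 + 6*(-10 + 10*s) = -12 + (-60 + 60*s) = -72 + 60*s)
D(k)*H(-9) = (-72 + 60*(-14))*(-7) = (-72 - 840)*(-7) = -912*(-7) = 6384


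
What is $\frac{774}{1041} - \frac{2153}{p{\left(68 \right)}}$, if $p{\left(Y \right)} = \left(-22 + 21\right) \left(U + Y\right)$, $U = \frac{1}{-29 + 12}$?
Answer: $\frac{12998537}{400785} \approx 32.433$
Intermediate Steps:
$U = - \frac{1}{17}$ ($U = \frac{1}{-17} = - \frac{1}{17} \approx -0.058824$)
$p{\left(Y \right)} = \frac{1}{17} - Y$ ($p{\left(Y \right)} = \left(-22 + 21\right) \left(- \frac{1}{17} + Y\right) = - (- \frac{1}{17} + Y) = \frac{1}{17} - Y$)
$\frac{774}{1041} - \frac{2153}{p{\left(68 \right)}} = \frac{774}{1041} - \frac{2153}{\frac{1}{17} - 68} = 774 \cdot \frac{1}{1041} - \frac{2153}{\frac{1}{17} - 68} = \frac{258}{347} - \frac{2153}{- \frac{1155}{17}} = \frac{258}{347} - - \frac{36601}{1155} = \frac{258}{347} + \frac{36601}{1155} = \frac{12998537}{400785}$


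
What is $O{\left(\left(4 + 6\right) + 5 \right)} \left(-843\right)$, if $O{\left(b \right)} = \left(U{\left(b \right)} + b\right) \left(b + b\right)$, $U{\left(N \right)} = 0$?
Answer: $-379350$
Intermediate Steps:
$O{\left(b \right)} = 2 b^{2}$ ($O{\left(b \right)} = \left(0 + b\right) \left(b + b\right) = b 2 b = 2 b^{2}$)
$O{\left(\left(4 + 6\right) + 5 \right)} \left(-843\right) = 2 \left(\left(4 + 6\right) + 5\right)^{2} \left(-843\right) = 2 \left(10 + 5\right)^{2} \left(-843\right) = 2 \cdot 15^{2} \left(-843\right) = 2 \cdot 225 \left(-843\right) = 450 \left(-843\right) = -379350$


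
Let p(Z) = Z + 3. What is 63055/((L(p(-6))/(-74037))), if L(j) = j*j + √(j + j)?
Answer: -482938245 + 53659805*I*√6 ≈ -4.8294e+8 + 1.3144e+8*I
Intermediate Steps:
p(Z) = 3 + Z
L(j) = j² + √2*√j (L(j) = j² + √(2*j) = j² + √2*√j)
63055/((L(p(-6))/(-74037))) = 63055/((((3 - 6)² + √2*√(3 - 6))/(-74037))) = 63055/((((-3)² + √2*√(-3))*(-1/74037))) = 63055/(((9 + √2*(I*√3))*(-1/74037))) = 63055/(((9 + I*√6)*(-1/74037))) = 63055/(-3/24679 - I*√6/74037)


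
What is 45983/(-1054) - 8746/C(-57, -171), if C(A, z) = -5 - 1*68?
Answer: 5861525/76942 ≈ 76.181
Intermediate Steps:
C(A, z) = -73 (C(A, z) = -5 - 68 = -73)
45983/(-1054) - 8746/C(-57, -171) = 45983/(-1054) - 8746/(-73) = 45983*(-1/1054) - 8746*(-1/73) = -45983/1054 + 8746/73 = 5861525/76942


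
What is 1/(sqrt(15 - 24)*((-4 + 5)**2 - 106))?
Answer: I/315 ≈ 0.0031746*I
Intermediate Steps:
1/(sqrt(15 - 24)*((-4 + 5)**2 - 106)) = 1/(sqrt(-9)*(1**2 - 106)) = 1/((3*I)*(1 - 106)) = 1/((3*I)*(-105)) = 1/(-315*I) = I/315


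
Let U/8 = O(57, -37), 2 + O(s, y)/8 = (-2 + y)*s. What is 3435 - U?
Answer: 145835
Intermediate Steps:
O(s, y) = -16 + 8*s*(-2 + y) (O(s, y) = -16 + 8*((-2 + y)*s) = -16 + 8*(s*(-2 + y)) = -16 + 8*s*(-2 + y))
U = -142400 (U = 8*(-16 - 16*57 + 8*57*(-37)) = 8*(-16 - 912 - 16872) = 8*(-17800) = -142400)
3435 - U = 3435 - 1*(-142400) = 3435 + 142400 = 145835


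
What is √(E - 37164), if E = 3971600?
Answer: 22*√8129 ≈ 1983.5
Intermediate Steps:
√(E - 37164) = √(3971600 - 37164) = √3934436 = 22*√8129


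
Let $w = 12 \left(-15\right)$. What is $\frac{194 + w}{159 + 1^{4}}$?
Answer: $\frac{7}{80} \approx 0.0875$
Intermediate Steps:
$w = -180$
$\frac{194 + w}{159 + 1^{4}} = \frac{194 - 180}{159 + 1^{4}} = \frac{14}{159 + 1} = \frac{14}{160} = 14 \cdot \frac{1}{160} = \frac{7}{80}$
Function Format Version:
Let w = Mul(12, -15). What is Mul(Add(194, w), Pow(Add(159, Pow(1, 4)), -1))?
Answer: Rational(7, 80) ≈ 0.087500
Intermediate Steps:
w = -180
Mul(Add(194, w), Pow(Add(159, Pow(1, 4)), -1)) = Mul(Add(194, -180), Pow(Add(159, Pow(1, 4)), -1)) = Mul(14, Pow(Add(159, 1), -1)) = Mul(14, Pow(160, -1)) = Mul(14, Rational(1, 160)) = Rational(7, 80)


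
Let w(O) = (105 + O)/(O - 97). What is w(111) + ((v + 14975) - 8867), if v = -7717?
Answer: -11155/7 ≈ -1593.6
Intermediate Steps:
w(O) = (105 + O)/(-97 + O)
w(111) + ((v + 14975) - 8867) = (105 + 111)/(-97 + 111) + ((-7717 + 14975) - 8867) = 216/14 + (7258 - 8867) = (1/14)*216 - 1609 = 108/7 - 1609 = -11155/7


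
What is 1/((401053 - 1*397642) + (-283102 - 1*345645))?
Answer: -1/625336 ≈ -1.5991e-6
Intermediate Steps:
1/((401053 - 1*397642) + (-283102 - 1*345645)) = 1/((401053 - 397642) + (-283102 - 345645)) = 1/(3411 - 628747) = 1/(-625336) = -1/625336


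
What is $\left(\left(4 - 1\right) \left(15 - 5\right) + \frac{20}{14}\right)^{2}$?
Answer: $\frac{48400}{49} \approx 987.75$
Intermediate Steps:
$\left(\left(4 - 1\right) \left(15 - 5\right) + \frac{20}{14}\right)^{2} = \left(3 \cdot 10 + 20 \cdot \frac{1}{14}\right)^{2} = \left(30 + \frac{10}{7}\right)^{2} = \left(\frac{220}{7}\right)^{2} = \frac{48400}{49}$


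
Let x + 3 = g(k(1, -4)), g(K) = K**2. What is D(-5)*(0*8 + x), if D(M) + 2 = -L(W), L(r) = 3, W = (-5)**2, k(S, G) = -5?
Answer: -110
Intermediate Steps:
W = 25
D(M) = -5 (D(M) = -2 - 1*3 = -2 - 3 = -5)
x = 22 (x = -3 + (-5)**2 = -3 + 25 = 22)
D(-5)*(0*8 + x) = -5*(0*8 + 22) = -5*(0 + 22) = -5*22 = -110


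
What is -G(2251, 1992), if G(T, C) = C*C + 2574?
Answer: -3970638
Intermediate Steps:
G(T, C) = 2574 + C² (G(T, C) = C² + 2574 = 2574 + C²)
-G(2251, 1992) = -(2574 + 1992²) = -(2574 + 3968064) = -1*3970638 = -3970638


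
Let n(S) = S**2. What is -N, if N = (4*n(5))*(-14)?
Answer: 1400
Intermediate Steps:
N = -1400 (N = (4*5**2)*(-14) = (4*25)*(-14) = 100*(-14) = -1400)
-N = -1*(-1400) = 1400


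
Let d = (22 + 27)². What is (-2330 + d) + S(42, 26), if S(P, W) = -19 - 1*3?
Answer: 49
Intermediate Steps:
d = 2401 (d = 49² = 2401)
S(P, W) = -22 (S(P, W) = -19 - 3 = -22)
(-2330 + d) + S(42, 26) = (-2330 + 2401) - 22 = 71 - 22 = 49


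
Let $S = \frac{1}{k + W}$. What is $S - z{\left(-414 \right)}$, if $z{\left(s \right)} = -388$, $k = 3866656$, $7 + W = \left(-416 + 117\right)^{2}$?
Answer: $\frac{1534947401}{3956050} \approx 388.0$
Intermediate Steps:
$W = 89394$ ($W = -7 + \left(-416 + 117\right)^{2} = -7 + \left(-299\right)^{2} = -7 + 89401 = 89394$)
$S = \frac{1}{3956050}$ ($S = \frac{1}{3866656 + 89394} = \frac{1}{3956050} \approx 2.5278 \cdot 10^{-7}$)
$S - z{\left(-414 \right)} = \frac{1}{3956050} - -388 = \frac{1}{3956050} + 388 = \frac{1534947401}{3956050}$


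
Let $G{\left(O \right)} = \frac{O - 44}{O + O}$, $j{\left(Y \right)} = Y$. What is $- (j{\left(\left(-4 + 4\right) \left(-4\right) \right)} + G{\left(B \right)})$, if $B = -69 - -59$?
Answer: $- \frac{27}{10} \approx -2.7$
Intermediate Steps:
$B = -10$ ($B = -69 + 59 = -10$)
$G{\left(O \right)} = \frac{-44 + O}{2 O}$
$- (j{\left(\left(-4 + 4\right) \left(-4\right) \right)} + G{\left(B \right)}) = - (\left(-4 + 4\right) \left(-4\right) + \frac{-44 - 10}{2 \left(-10\right)}) = - (0 \left(-4\right) + \frac{1}{2} \left(- \frac{1}{10}\right) \left(-54\right)) = - (0 + \frac{27}{10}) = \left(-1\right) \frac{27}{10} = - \frac{27}{10}$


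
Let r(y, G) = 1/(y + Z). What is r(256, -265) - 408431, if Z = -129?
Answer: -51870736/127 ≈ -4.0843e+5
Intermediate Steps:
r(y, G) = 1/(-129 + y) (r(y, G) = 1/(y - 129) = 1/(-129 + y))
r(256, -265) - 408431 = 1/(-129 + 256) - 408431 = 1/127 - 408431 = -51870736/127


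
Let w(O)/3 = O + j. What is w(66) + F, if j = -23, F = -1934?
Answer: -1805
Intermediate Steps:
w(O) = -69 + 3*O (w(O) = 3*(O - 23) = 3*(-23 + O) = -69 + 3*O)
w(66) + F = (-69 + 3*66) - 1934 = (-69 + 198) - 1934 = 129 - 1934 = -1805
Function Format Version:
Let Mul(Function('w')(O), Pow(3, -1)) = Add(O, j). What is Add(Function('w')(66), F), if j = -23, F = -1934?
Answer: -1805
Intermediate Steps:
Function('w')(O) = Add(-69, Mul(3, O)) (Function('w')(O) = Mul(3, Add(O, -23)) = Mul(3, Add(-23, O)) = Add(-69, Mul(3, O)))
Add(Function('w')(66), F) = Add(Add(-69, Mul(3, 66)), -1934) = Add(Add(-69, 198), -1934) = Add(129, -1934) = -1805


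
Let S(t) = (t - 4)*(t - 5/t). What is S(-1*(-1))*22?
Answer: 264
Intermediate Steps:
S(t) = (-4 + t)*(t - 5/t)
S(-1*(-1))*22 = (-5 + (-1*(-1))² - (-4)*(-1) + 20/((-1*(-1))))*22 = (-5 + 1² - 4*1 + 20/1)*22 = (-5 + 1 - 4 + 20*1)*22 = (-5 + 1 - 4 + 20)*22 = 12*22 = 264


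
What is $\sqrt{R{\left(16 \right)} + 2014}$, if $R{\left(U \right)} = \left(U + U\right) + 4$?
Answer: $5 \sqrt{82} \approx 45.277$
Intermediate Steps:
$R{\left(U \right)} = 4 + 2 U$ ($R{\left(U \right)} = 2 U + 4 = 4 + 2 U$)
$\sqrt{R{\left(16 \right)} + 2014} = \sqrt{\left(4 + 2 \cdot 16\right) + 2014} = \sqrt{\left(4 + 32\right) + 2014} = \sqrt{36 + 2014} = \sqrt{2050} = 5 \sqrt{82}$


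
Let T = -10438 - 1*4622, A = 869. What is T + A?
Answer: -14191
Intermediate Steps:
T = -15060 (T = -10438 - 4622 = -15060)
T + A = -15060 + 869 = -14191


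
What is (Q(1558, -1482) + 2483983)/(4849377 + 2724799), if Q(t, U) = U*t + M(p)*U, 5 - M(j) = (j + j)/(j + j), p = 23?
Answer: 169099/7574176 ≈ 0.022326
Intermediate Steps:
M(j) = 4 (M(j) = 5 - (j + j)/(j + j) = 5 - 2*j/(2*j) = 5 - 2*j*1/(2*j) = 5 - 1*1 = 5 - 1 = 4)
Q(t, U) = 4*U + U*t (Q(t, U) = U*t + 4*U = 4*U + U*t)
(Q(1558, -1482) + 2483983)/(4849377 + 2724799) = (-1482*(4 + 1558) + 2483983)/(4849377 + 2724799) = (-1482*1562 + 2483983)/7574176 = (-2314884 + 2483983)*(1/7574176) = 169099*(1/7574176) = 169099/7574176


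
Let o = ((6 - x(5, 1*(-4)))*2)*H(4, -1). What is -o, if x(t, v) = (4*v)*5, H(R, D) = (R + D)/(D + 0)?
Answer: 516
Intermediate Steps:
H(R, D) = (D + R)/D
x(t, v) = 20*v
o = -516 (o = ((6 - 20*1*(-4))*2)*((-1 + 4)/(-1)) = ((6 - 20*(-4))*2)*(-1*3) = ((6 - 1*(-80))*2)*(-3) = ((6 + 80)*2)*(-3) = (86*2)*(-3) = 172*(-3) = -516)
-o = -1*(-516) = 516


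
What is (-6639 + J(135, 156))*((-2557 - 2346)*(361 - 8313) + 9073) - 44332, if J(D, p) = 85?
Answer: -255591160198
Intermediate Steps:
(-6639 + J(135, 156))*((-2557 - 2346)*(361 - 8313) + 9073) - 44332 = (-6639 + 85)*((-2557 - 2346)*(361 - 8313) + 9073) - 44332 = -6554*(-4903*(-7952) + 9073) - 44332 = -6554*(38988656 + 9073) - 44332 = -6554*38997729 - 44332 = -255591115866 - 44332 = -255591160198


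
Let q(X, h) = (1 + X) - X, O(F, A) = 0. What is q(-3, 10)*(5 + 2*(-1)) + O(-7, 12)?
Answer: 3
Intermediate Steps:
q(X, h) = 1
q(-3, 10)*(5 + 2*(-1)) + O(-7, 12) = 1*(5 + 2*(-1)) + 0 = 1*(5 - 2) + 0 = 1*3 + 0 = 3 + 0 = 3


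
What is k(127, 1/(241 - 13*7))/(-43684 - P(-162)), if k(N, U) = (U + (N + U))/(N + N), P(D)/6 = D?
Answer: -4763/406831800 ≈ -1.1708e-5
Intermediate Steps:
P(D) = 6*D
k(N, U) = (N + 2*U)/(2*N) (k(N, U) = (N + 2*U)/((2*N)) = (N + 2*U)*(1/(2*N)) = (N + 2*U)/(2*N))
k(127, 1/(241 - 13*7))/(-43684 - P(-162)) = ((1/(241 - 13*7) + (½)*127)/127)/(-43684 - 6*(-162)) = ((1/(241 - 91) + 127/2)/127)/(-43684 - 1*(-972)) = ((1/150 + 127/2)/127)/(-43684 + 972) = ((1/150 + 127/2)/127)/(-42712) = ((1/127)*(4763/75))*(-1/42712) = (4763/9525)*(-1/42712) = -4763/406831800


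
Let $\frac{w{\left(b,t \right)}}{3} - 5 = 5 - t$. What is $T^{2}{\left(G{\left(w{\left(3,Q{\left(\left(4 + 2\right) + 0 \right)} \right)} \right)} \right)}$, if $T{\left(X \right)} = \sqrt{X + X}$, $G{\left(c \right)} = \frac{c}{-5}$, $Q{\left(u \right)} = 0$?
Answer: $-12$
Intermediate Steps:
$w{\left(b,t \right)} = 30 - 3 t$ ($w{\left(b,t \right)} = 15 + 3 \left(5 - t\right) = 15 - \left(-15 + 3 t\right) = 30 - 3 t$)
$G{\left(c \right)} = - \frac{c}{5}$ ($G{\left(c \right)} = c \left(- \frac{1}{5}\right) = - \frac{c}{5}$)
$T{\left(X \right)} = \sqrt{2} \sqrt{X}$ ($T{\left(X \right)} = \sqrt{2 X} = \sqrt{2} \sqrt{X}$)
$T^{2}{\left(G{\left(w{\left(3,Q{\left(\left(4 + 2\right) + 0 \right)} \right)} \right)} \right)} = \left(\sqrt{2} \sqrt{- \frac{30 - 0}{5}}\right)^{2} = \left(\sqrt{2} \sqrt{- \frac{30 + 0}{5}}\right)^{2} = \left(\sqrt{2} \sqrt{\left(- \frac{1}{5}\right) 30}\right)^{2} = \left(\sqrt{2} \sqrt{-6}\right)^{2} = \left(\sqrt{2} i \sqrt{6}\right)^{2} = \left(2 i \sqrt{3}\right)^{2} = -12$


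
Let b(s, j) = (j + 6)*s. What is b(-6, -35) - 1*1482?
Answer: -1308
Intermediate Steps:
b(s, j) = s*(6 + j) (b(s, j) = (6 + j)*s = s*(6 + j))
b(-6, -35) - 1*1482 = -6*(6 - 35) - 1*1482 = -6*(-29) - 1482 = 174 - 1482 = -1308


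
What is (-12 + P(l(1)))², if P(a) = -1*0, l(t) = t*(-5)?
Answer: 144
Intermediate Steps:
l(t) = -5*t
P(a) = 0
(-12 + P(l(1)))² = (-12 + 0)² = (-12)² = 144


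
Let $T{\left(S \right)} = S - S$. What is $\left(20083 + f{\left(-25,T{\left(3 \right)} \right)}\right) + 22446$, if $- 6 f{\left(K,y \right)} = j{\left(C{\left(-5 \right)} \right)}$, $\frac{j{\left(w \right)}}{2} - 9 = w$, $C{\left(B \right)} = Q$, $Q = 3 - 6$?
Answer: $42527$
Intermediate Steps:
$Q = -3$ ($Q = 3 - 6 = -3$)
$C{\left(B \right)} = -3$
$j{\left(w \right)} = 18 + 2 w$
$T{\left(S \right)} = 0$
$f{\left(K,y \right)} = -2$ ($f{\left(K,y \right)} = - \frac{18 + 2 \left(-3\right)}{6} = - \frac{18 - 6}{6} = \left(- \frac{1}{6}\right) 12 = -2$)
$\left(20083 + f{\left(-25,T{\left(3 \right)} \right)}\right) + 22446 = \left(20083 - 2\right) + 22446 = 20081 + 22446 = 42527$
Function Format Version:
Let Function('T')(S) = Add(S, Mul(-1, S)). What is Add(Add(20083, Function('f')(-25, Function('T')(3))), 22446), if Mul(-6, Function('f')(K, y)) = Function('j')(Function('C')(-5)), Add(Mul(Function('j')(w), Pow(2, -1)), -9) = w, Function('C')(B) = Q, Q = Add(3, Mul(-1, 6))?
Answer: 42527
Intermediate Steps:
Q = -3 (Q = Add(3, -6) = -3)
Function('C')(B) = -3
Function('j')(w) = Add(18, Mul(2, w))
Function('T')(S) = 0
Function('f')(K, y) = -2 (Function('f')(K, y) = Mul(Rational(-1, 6), Add(18, Mul(2, -3))) = Mul(Rational(-1, 6), Add(18, -6)) = Mul(Rational(-1, 6), 12) = -2)
Add(Add(20083, Function('f')(-25, Function('T')(3))), 22446) = Add(Add(20083, -2), 22446) = Add(20081, 22446) = 42527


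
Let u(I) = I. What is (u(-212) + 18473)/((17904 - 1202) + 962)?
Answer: 6087/5888 ≈ 1.0338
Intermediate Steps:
(u(-212) + 18473)/((17904 - 1202) + 962) = (-212 + 18473)/((17904 - 1202) + 962) = 18261/(16702 + 962) = 18261/17664 = 18261*(1/17664) = 6087/5888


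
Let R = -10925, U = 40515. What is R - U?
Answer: -51440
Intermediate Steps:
R - U = -10925 - 1*40515 = -10925 - 40515 = -51440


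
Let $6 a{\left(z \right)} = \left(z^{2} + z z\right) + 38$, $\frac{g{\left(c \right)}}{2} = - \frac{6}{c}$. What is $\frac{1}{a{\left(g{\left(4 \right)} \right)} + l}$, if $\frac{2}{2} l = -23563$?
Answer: $- \frac{3}{70661} \approx -4.2456 \cdot 10^{-5}$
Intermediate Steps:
$g{\left(c \right)} = - \frac{12}{c}$ ($g{\left(c \right)} = 2 \left(- \frac{6}{c}\right) = - \frac{12}{c}$)
$l = -23563$
$a{\left(z \right)} = \frac{19}{3} + \frac{z^{2}}{3}$ ($a{\left(z \right)} = \frac{\left(z^{2} + z z\right) + 38}{6} = \frac{\left(z^{2} + z^{2}\right) + 38}{6} = \frac{2 z^{2} + 38}{6} = \frac{38 + 2 z^{2}}{6} = \frac{19}{3} + \frac{z^{2}}{3}$)
$\frac{1}{a{\left(g{\left(4 \right)} \right)} + l} = \frac{1}{\left(\frac{19}{3} + \frac{\left(- \frac{12}{4}\right)^{2}}{3}\right) - 23563} = \frac{1}{\left(\frac{19}{3} + \frac{\left(\left(-12\right) \frac{1}{4}\right)^{2}}{3}\right) - 23563} = \frac{1}{\left(\frac{19}{3} + \frac{\left(-3\right)^{2}}{3}\right) - 23563} = \frac{1}{\left(\frac{19}{3} + \frac{1}{3} \cdot 9\right) - 23563} = \frac{1}{\left(\frac{19}{3} + 3\right) - 23563} = \frac{1}{\frac{28}{3} - 23563} = \frac{1}{- \frac{70661}{3}} = - \frac{3}{70661}$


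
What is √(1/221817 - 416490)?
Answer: I*√20492466462131793/221817 ≈ 645.36*I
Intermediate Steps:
√(1/221817 - 416490) = √(-92384562329/221817) = I*√20492466462131793/221817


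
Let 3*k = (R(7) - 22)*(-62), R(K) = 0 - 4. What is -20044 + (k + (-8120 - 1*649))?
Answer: -84827/3 ≈ -28276.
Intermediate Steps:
R(K) = -4
k = 1612/3 (k = ((-4 - 22)*(-62))/3 = (-26*(-62))/3 = (⅓)*1612 = 1612/3 ≈ 537.33)
-20044 + (k + (-8120 - 1*649)) = -20044 + (1612/3 + (-8120 - 1*649)) = -20044 + (1612/3 + (-8120 - 649)) = -20044 + (1612/3 - 8769) = -20044 - 24695/3 = -84827/3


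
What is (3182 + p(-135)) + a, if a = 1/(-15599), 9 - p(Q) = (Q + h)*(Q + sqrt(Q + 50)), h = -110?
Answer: -466160517/15599 + 245*I*sqrt(85) ≈ -29884.0 + 2258.8*I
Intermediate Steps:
p(Q) = 9 - (-110 + Q)*(Q + sqrt(50 + Q)) (p(Q) = 9 - (Q - 110)*(Q + sqrt(Q + 50)) = 9 - (-110 + Q)*(Q + sqrt(50 + Q)))
a = -1/15599 ≈ -6.4107e-5
(3182 + p(-135)) + a = (3182 + (9 - 1*(-135)**2 + 110*(-135) + 110*sqrt(50 - 135) - 1*(-135)*sqrt(50 - 135))) - 1/15599 = (3182 + (9 - 1*18225 - 14850 + 110*sqrt(-85) - 1*(-135)*sqrt(-85))) - 1/15599 = (3182 + (9 - 18225 - 14850 + 110*(I*sqrt(85)) - 1*(-135)*I*sqrt(85))) - 1/15599 = (3182 + (9 - 18225 - 14850 + 110*I*sqrt(85) + 135*I*sqrt(85))) - 1/15599 = (3182 + (-33066 + 245*I*sqrt(85))) - 1/15599 = (-29884 + 245*I*sqrt(85)) - 1/15599 = -466160517/15599 + 245*I*sqrt(85)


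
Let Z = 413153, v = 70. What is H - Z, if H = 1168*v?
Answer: -331393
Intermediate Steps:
H = 81760 (H = 1168*70 = 81760)
H - Z = 81760 - 1*413153 = 81760 - 413153 = -331393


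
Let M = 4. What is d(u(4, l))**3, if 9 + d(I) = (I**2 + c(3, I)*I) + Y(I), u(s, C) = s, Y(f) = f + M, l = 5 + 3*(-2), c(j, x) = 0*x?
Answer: 3375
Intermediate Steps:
c(j, x) = 0
l = -1 (l = 5 - 6 = -1)
Y(f) = 4 + f (Y(f) = f + 4 = 4 + f)
d(I) = -5 + I + I**2 (d(I) = -9 + ((I**2 + 0*I) + (4 + I)) = -9 + ((I**2 + 0) + (4 + I)) = -9 + (I**2 + (4 + I)) = -9 + (4 + I + I**2) = -5 + I + I**2)
d(u(4, l))**3 = (-5 + 4 + 4**2)**3 = (-5 + 4 + 16)**3 = 15**3 = 3375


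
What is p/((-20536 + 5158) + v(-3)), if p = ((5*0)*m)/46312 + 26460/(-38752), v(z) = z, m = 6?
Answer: 105/2365256 ≈ 4.4393e-5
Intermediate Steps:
p = -945/1384 (p = ((5*0)*6)/46312 + 26460/(-38752) = (0*6)*(1/46312) + 26460*(-1/38752) = 0*(1/46312) - 945/1384 = 0 - 945/1384 = -945/1384 ≈ -0.68280)
p/((-20536 + 5158) + v(-3)) = -945/(1384*((-20536 + 5158) - 3)) = -945/(1384*(-15378 - 3)) = -945/1384/(-15381) = -945/1384*(-1/15381) = 105/2365256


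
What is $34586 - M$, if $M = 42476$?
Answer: $-7890$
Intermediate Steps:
$34586 - M = 34586 - 42476 = -7890$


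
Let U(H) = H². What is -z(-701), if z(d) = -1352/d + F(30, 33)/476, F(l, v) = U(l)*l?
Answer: -4892638/83419 ≈ -58.651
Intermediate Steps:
F(l, v) = l³ (F(l, v) = l²*l = l³)
z(d) = 6750/119 - 1352/d (z(d) = -1352/d + 30³/476 = -1352/d + 27000*(1/476) = -1352/d + 6750/119 = 6750/119 - 1352/d)
-z(-701) = -(6750/119 - 1352/(-701)) = -(6750/119 - 1352*(-1/701)) = -(6750/119 + 1352/701) = -1*4892638/83419 = -4892638/83419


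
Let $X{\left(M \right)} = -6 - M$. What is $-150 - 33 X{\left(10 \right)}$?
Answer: $378$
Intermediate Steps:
$-150 - 33 X{\left(10 \right)} = -150 - 33 \left(-6 - 10\right) = -150 - -528 = -150 + 528 = 378$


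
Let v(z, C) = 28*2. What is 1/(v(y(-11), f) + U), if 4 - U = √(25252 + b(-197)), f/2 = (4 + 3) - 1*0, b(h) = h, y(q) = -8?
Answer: -12/4291 - √25055/21455 ≈ -0.010174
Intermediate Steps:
f = 14 (f = 2*((4 + 3) - 1*0) = 2*(7 + 0) = 2*7 = 14)
v(z, C) = 56
U = 4 - √25055 (U = 4 - √(25252 - 197) = 4 - √25055 ≈ -154.29)
1/(v(y(-11), f) + U) = 1/(56 + (4 - √25055)) = 1/(60 - √25055)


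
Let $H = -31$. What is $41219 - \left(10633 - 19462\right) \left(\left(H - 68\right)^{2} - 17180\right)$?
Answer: $-65107972$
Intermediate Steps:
$41219 - \left(10633 - 19462\right) \left(\left(H - 68\right)^{2} - 17180\right) = 41219 - \left(10633 - 19462\right) \left(\left(-31 - 68\right)^{2} - 17180\right) = 41219 - - 8829 \left(\left(-99\right)^{2} - 17180\right) = 41219 - - 8829 \left(9801 - 17180\right) = 41219 - \left(-8829\right) \left(-7379\right) = 41219 - 65149191 = -65107972$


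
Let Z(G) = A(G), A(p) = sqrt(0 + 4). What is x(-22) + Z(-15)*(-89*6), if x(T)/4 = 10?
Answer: -1028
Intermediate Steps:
x(T) = 40 (x(T) = 4*10 = 40)
A(p) = 2 (A(p) = sqrt(4) = 2)
Z(G) = 2
x(-22) + Z(-15)*(-89*6) = 40 + 2*(-89*6) = 40 + 2*(-534) = 40 - 1068 = -1028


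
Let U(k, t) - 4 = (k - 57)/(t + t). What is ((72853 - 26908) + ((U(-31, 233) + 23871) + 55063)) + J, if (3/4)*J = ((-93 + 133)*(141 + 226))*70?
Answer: 1045016285/699 ≈ 1.4950e+6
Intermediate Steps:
U(k, t) = 4 + (-57 + k)/(2*t) (U(k, t) = 4 + (k - 57)/(t + t) = 4 + (-57 + k)/((2*t)) = 4 + (-57 + k)*(1/(2*t)) = 4 + (-57 + k)/(2*t))
J = 4110400/3 (J = 4*(((-93 + 133)*(141 + 226))*70)/3 = 4*((40*367)*70)/3 = 4*(14680*70)/3 = (4/3)*1027600 = 4110400/3 ≈ 1.3701e+6)
((72853 - 26908) + ((U(-31, 233) + 23871) + 55063)) + J = ((72853 - 26908) + (((1/2)*(-57 - 31 + 8*233)/233 + 23871) + 55063)) + 4110400/3 = (45945 + (((1/2)*(1/233)*(-57 - 31 + 1864) + 23871) + 55063)) + 4110400/3 = (45945 + (((1/2)*(1/233)*1776 + 23871) + 55063)) + 4110400/3 = (45945 + ((888/233 + 23871) + 55063)) + 4110400/3 = (45945 + (5562831/233 + 55063)) + 4110400/3 = (45945 + 18392510/233) + 4110400/3 = 29097695/233 + 4110400/3 = 1045016285/699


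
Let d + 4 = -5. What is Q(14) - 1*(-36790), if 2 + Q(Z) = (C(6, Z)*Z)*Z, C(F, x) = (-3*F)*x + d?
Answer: -14368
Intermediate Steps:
d = -9 (d = -4 - 5 = -9)
C(F, x) = -9 - 3*F*x (C(F, x) = (-3*F)*x - 9 = -3*F*x - 9 = -9 - 3*F*x)
Q(Z) = -2 + Z**2*(-9 - 18*Z) (Q(Z) = -2 + ((-9 - 3*6*Z)*Z)*Z = -2 + ((-9 - 18*Z)*Z)*Z = -2 + (Z*(-9 - 18*Z))*Z = -2 + Z**2*(-9 - 18*Z))
Q(14) - 1*(-36790) = (-2 + 14**2*(-9 - 18*14)) - 1*(-36790) = (-2 + 196*(-9 - 252)) + 36790 = (-2 + 196*(-261)) + 36790 = (-2 - 51156) + 36790 = -51158 + 36790 = -14368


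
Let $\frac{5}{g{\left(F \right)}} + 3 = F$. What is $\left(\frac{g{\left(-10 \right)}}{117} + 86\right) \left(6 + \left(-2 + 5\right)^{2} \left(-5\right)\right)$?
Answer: $- \frac{130801}{39} \approx -3353.9$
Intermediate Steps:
$g{\left(F \right)} = \frac{5}{-3 + F}$
$\left(\frac{g{\left(-10 \right)}}{117} + 86\right) \left(6 + \left(-2 + 5\right)^{2} \left(-5\right)\right) = \left(\frac{5 \frac{1}{-3 - 10}}{117} + 86\right) \left(6 + \left(-2 + 5\right)^{2} \left(-5\right)\right) = \left(\frac{5}{-13} \cdot \frac{1}{117} + 86\right) \left(6 + 3^{2} \left(-5\right)\right) = \left(5 \left(- \frac{1}{13}\right) \frac{1}{117} + 86\right) \left(6 + 9 \left(-5\right)\right) = \left(\left(- \frac{5}{13}\right) \frac{1}{117} + 86\right) \left(6 - 45\right) = \left(- \frac{5}{1521} + 86\right) \left(-39\right) = \frac{130801}{1521} \left(-39\right) = - \frac{130801}{39}$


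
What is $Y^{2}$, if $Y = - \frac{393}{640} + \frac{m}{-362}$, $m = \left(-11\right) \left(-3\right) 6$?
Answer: $\frac{18088367049}{13418905600} \approx 1.348$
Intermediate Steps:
$m = 198$ ($m = 33 \cdot 6 = 198$)
$Y = - \frac{134493}{115840}$ ($Y = - \frac{393}{640} + \frac{198}{-362} = \left(-393\right) \frac{1}{640} + 198 \left(- \frac{1}{362}\right) = - \frac{393}{640} - \frac{99}{181} = - \frac{134493}{115840} \approx -1.161$)
$Y^{2} = \left(- \frac{134493}{115840}\right)^{2} = \frac{18088367049}{13418905600}$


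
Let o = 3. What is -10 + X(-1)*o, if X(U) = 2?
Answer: -4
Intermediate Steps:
-10 + X(-1)*o = -10 + 2*3 = -10 + 6 = -4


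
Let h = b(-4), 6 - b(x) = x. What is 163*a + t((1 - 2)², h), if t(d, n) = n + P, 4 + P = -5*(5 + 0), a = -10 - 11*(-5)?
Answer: 7316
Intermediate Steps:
a = 45 (a = -10 + 55 = 45)
b(x) = 6 - x
h = 10 (h = 6 - 1*(-4) = 6 + 4 = 10)
P = -29 (P = -4 - 5*(5 + 0) = -4 - 5*5 = -4 - 25 = -29)
t(d, n) = -29 + n (t(d, n) = n - 29 = -29 + n)
163*a + t((1 - 2)², h) = 163*45 + (-29 + 10) = 7335 - 19 = 7316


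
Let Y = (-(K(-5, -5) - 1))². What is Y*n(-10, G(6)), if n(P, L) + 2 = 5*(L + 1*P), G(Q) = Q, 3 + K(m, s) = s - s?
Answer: -352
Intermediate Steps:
K(m, s) = -3 (K(m, s) = -3 + (s - s) = -3 + 0 = -3)
n(P, L) = -2 + 5*L + 5*P (n(P, L) = -2 + 5*(L + 1*P) = -2 + 5*(L + P) = -2 + (5*L + 5*P) = -2 + 5*L + 5*P)
Y = 16 (Y = (-(-3 - 1))² = (-1*(-4))² = 4² = 16)
Y*n(-10, G(6)) = 16*(-2 + 5*6 + 5*(-10)) = 16*(-2 + 30 - 50) = 16*(-22) = -352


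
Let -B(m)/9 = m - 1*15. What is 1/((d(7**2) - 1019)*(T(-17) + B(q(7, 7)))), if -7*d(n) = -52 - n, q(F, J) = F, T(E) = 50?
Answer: -7/857904 ≈ -8.1594e-6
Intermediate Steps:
d(n) = 52/7 + n/7 (d(n) = -(-52 - n)/7 = 52/7 + n/7)
B(m) = 135 - 9*m (B(m) = -9*(m - 1*15) = -9*(m - 15) = -9*(-15 + m) = 135 - 9*m)
1/((d(7**2) - 1019)*(T(-17) + B(q(7, 7)))) = 1/(((52/7 + (1/7)*7**2) - 1019)*(50 + (135 - 9*7))) = 1/(((52/7 + (1/7)*49) - 1019)*(50 + (135 - 63))) = 1/(((52/7 + 7) - 1019)*(50 + 72)) = 1/((101/7 - 1019)*122) = 1/(-7032/7*122) = 1/(-857904/7) = -7/857904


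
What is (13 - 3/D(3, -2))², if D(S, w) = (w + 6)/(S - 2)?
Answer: 2401/16 ≈ 150.06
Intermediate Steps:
D(S, w) = (6 + w)/(-2 + S)
(13 - 3/D(3, -2))² = (13 - 3*(-2 + 3)/(6 - 2))² = (13 - 3/(4/1))² = (13 - 3/(1*4))² = (13 - 3/4)² = (13 - 3*¼)² = (13 - ¾)² = (49/4)² = 2401/16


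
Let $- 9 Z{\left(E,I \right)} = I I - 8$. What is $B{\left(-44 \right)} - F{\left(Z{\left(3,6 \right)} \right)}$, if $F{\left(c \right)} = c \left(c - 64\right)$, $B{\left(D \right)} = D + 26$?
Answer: $- \frac{18370}{81} \approx -226.79$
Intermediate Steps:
$B{\left(D \right)} = 26 + D$
$Z{\left(E,I \right)} = \frac{8}{9} - \frac{I^{2}}{9}$ ($Z{\left(E,I \right)} = - \frac{I I - 8}{9} = - \frac{I^{2} - 8}{9} = - \frac{-8 + I^{2}}{9} = \frac{8}{9} - \frac{I^{2}}{9}$)
$F{\left(c \right)} = c \left(-64 + c\right)$
$B{\left(-44 \right)} - F{\left(Z{\left(3,6 \right)} \right)} = \left(26 - 44\right) - \left(\frac{8}{9} - \frac{6^{2}}{9}\right) \left(-64 + \left(\frac{8}{9} - \frac{6^{2}}{9}\right)\right) = -18 - \left(\frac{8}{9} - 4\right) \left(-64 + \left(\frac{8}{9} - 4\right)\right) = -18 - - \frac{28 \left(-64 - \frac{28}{9}\right)}{9} = -18 - \left(- \frac{28}{9}\right) \left(- \frac{604}{9}\right) = -18 - \frac{16912}{81} = - \frac{18370}{81}$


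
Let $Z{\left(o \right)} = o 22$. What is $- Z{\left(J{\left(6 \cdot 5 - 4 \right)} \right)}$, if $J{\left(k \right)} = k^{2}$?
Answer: $-14872$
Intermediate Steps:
$Z{\left(o \right)} = 22 o$
$- Z{\left(J{\left(6 \cdot 5 - 4 \right)} \right)} = - 22 \left(6 \cdot 5 - 4\right)^{2} = - 22 \left(30 - 4\right)^{2} = - 22 \cdot 26^{2} = - 22 \cdot 676 = \left(-1\right) 14872 = -14872$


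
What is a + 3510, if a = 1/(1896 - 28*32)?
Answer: 3510001/1000 ≈ 3510.0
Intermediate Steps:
a = 1/1000 (a = 1/(1896 - 896) = 1/1000 ≈ 0.0010000)
a + 3510 = 1/1000 + 3510 = 3510001/1000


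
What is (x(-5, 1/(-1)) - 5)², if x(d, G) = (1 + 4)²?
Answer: 400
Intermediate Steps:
x(d, G) = 25 (x(d, G) = 5² = 25)
(x(-5, 1/(-1)) - 5)² = (25 - 5)² = 20² = 400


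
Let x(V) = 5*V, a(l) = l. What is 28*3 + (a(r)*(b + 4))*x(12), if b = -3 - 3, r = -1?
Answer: 204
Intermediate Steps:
b = -6
28*3 + (a(r)*(b + 4))*x(12) = 28*3 + (-(-6 + 4))*(5*12) = 84 - 1*(-2)*60 = 84 + 2*60 = 84 + 120 = 204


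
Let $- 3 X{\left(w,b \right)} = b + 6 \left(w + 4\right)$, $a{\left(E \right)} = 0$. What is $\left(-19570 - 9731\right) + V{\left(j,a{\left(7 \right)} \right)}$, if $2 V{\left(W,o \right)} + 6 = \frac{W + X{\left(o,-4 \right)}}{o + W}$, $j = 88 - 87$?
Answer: $- \frac{175841}{6} \approx -29307.0$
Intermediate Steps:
$X{\left(w,b \right)} = -8 - 2 w - \frac{b}{3}$ ($X{\left(w,b \right)} = - \frac{b + 6 \left(w + 4\right)}{3} = - \frac{b + 6 \left(4 + w\right)}{3} = - \frac{b + \left(24 + 6 w\right)}{3} = - \frac{24 + b + 6 w}{3} = -8 - 2 w - \frac{b}{3}$)
$j = 1$
$V{\left(W,o \right)} = -3 + \frac{- \frac{20}{3} + W - 2 o}{2 \left(W + o\right)}$ ($V{\left(W,o \right)} = -3 + \frac{\left(W - \left(\frac{20}{3} + 2 o\right)\right) \frac{1}{o + W}}{2} = -3 + \frac{\left(W - \left(\frac{20}{3} + 2 o\right)\right) \frac{1}{W + o}}{2} = -3 + \frac{\left(- \frac{20}{3} + W - 2 o\right) \frac{1}{W + o}}{2} = -3 + \frac{\frac{1}{W + o} \left(- \frac{20}{3} + W - 2 o\right)}{2} = -3 + \frac{- \frac{20}{3} + W - 2 o}{2 \left(W + o\right)}$)
$\left(-19570 - 9731\right) + V{\left(j,a{\left(7 \right)} \right)} = \left(-19570 - 9731\right) + \frac{-20 - 0 - 15}{6 \left(1 + 0\right)} = \left(-19570 - 9731\right) + \frac{-20 + 0 - 15}{6 \cdot 1} = -29301 + \frac{1}{6} \cdot 1 \left(-35\right) = -29301 - \frac{35}{6} = - \frac{175841}{6}$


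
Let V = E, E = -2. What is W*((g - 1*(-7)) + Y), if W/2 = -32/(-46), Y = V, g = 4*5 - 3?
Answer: 704/23 ≈ 30.609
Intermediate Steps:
g = 17 (g = 20 - 3 = 17)
V = -2
Y = -2
W = 32/23 (W = 2*(-32/(-46)) = 2*(-32*(-1/46)) = 2*(16/23) = 32/23 ≈ 1.3913)
W*((g - 1*(-7)) + Y) = 32*((17 - 1*(-7)) - 2)/23 = 32*((17 + 7) - 2)/23 = 32*(24 - 2)/23 = (32/23)*22 = 704/23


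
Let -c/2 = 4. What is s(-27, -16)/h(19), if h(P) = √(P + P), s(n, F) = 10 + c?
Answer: √38/19 ≈ 0.32444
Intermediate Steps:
c = -8 (c = -2*4 = -8)
s(n, F) = 2 (s(n, F) = 10 - 8 = 2)
h(P) = √2*√P (h(P) = √(2*P) = √2*√P)
s(-27, -16)/h(19) = 2/((√2*√19)) = 2/(√38) = 2*(√38/38) = √38/19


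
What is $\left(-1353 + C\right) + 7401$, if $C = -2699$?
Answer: $3349$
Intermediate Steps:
$\left(-1353 + C\right) + 7401 = \left(-1353 - 2699\right) + 7401 = -4052 + 7401 = 3349$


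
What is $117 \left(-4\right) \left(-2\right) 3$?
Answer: $2808$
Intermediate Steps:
$117 \left(-4\right) \left(-2\right) 3 = 117 \cdot 8 \cdot 3 = 117 \cdot 24 = 2808$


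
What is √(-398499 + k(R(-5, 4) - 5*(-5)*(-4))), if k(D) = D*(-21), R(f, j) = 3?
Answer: I*√396462 ≈ 629.65*I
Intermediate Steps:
k(D) = -21*D
√(-398499 + k(R(-5, 4) - 5*(-5)*(-4))) = √(-398499 - 21*(3 - 5*(-5)*(-4))) = √(-398499 - 21*(3 + 25*(-4))) = √(-398499 - 21*(3 - 100)) = √(-398499 - 21*(-97)) = √(-398499 + 2037) = √(-396462) = I*√396462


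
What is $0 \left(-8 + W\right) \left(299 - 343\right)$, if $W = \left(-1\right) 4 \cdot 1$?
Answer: $0$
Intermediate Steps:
$W = -4$ ($W = \left(-4\right) 1 = -4$)
$0 \left(-8 + W\right) \left(299 - 343\right) = 0 \left(-8 - 4\right) \left(299 - 343\right) = 0 \left(-12\right) \left(-44\right) = 0 \left(-44\right) = 0$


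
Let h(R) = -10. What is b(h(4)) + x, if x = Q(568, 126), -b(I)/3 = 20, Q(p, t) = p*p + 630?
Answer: 323194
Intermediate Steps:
Q(p, t) = 630 + p² (Q(p, t) = p² + 630 = 630 + p²)
b(I) = -60 (b(I) = -3*20 = -60)
x = 323254 (x = 630 + 568² = 630 + 322624 = 323254)
b(h(4)) + x = -60 + 323254 = 323194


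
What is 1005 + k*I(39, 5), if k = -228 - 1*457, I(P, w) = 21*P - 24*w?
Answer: -477810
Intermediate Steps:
I(P, w) = -24*w + 21*P
k = -685 (k = -228 - 457 = -685)
1005 + k*I(39, 5) = 1005 - 685*(-24*5 + 21*39) = 1005 - 685*(-120 + 819) = 1005 - 685*699 = 1005 - 478815 = -477810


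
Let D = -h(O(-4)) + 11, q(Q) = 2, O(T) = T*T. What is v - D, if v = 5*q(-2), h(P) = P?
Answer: 15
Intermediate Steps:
O(T) = T²
D = -5 (D = -1*(-4)² + 11 = -1*16 + 11 = -16 + 11 = -5)
v = 10 (v = 5*2 = 10)
v - D = 10 - 1*(-5) = 10 + 5 = 15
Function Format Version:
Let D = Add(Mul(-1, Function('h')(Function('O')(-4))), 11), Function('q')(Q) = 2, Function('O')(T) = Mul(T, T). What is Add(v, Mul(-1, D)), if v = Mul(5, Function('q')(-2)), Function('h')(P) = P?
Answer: 15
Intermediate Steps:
Function('O')(T) = Pow(T, 2)
D = -5 (D = Add(Mul(-1, Pow(-4, 2)), 11) = Add(Mul(-1, 16), 11) = Add(-16, 11) = -5)
v = 10 (v = Mul(5, 2) = 10)
Add(v, Mul(-1, D)) = Add(10, Mul(-1, -5)) = Add(10, 5) = 15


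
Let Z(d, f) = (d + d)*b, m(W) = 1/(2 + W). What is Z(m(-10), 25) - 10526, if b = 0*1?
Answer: -10526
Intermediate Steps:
b = 0
Z(d, f) = 0 (Z(d, f) = (d + d)*0 = (2*d)*0 = 0)
Z(m(-10), 25) - 10526 = 0 - 10526 = -10526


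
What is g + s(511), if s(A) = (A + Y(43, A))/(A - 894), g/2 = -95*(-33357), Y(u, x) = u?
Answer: 2427388336/383 ≈ 6.3378e+6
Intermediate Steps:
g = 6337830 (g = 2*(-95*(-33357)) = 2*3168915 = 6337830)
s(A) = (43 + A)/(-894 + A) (s(A) = (A + 43)/(A - 894) = (43 + A)/(-894 + A))
g + s(511) = 6337830 + (43 + 511)/(-894 + 511) = 6337830 + 554/(-383) = 6337830 - 1/383*554 = 6337830 - 554/383 = 2427388336/383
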